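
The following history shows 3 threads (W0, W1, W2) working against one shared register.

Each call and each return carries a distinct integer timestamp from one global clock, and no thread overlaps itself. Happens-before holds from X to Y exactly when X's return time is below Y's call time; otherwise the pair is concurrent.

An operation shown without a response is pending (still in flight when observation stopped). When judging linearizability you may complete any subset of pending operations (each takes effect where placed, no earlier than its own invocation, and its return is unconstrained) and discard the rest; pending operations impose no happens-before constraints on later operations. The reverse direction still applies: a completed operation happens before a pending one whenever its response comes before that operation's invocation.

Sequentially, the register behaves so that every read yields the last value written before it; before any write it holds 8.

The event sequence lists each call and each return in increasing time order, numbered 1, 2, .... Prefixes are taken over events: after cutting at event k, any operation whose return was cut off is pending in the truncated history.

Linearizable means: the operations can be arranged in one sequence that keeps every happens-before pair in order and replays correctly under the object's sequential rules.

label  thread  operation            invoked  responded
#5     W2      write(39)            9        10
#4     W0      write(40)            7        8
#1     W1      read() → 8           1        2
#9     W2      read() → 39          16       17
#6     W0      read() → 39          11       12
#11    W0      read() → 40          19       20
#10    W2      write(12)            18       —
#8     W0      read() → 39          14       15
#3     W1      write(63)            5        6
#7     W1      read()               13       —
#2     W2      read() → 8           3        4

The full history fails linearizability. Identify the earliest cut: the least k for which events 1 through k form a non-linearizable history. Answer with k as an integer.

a valid linearization of events 1..19 exists, for instance #1, #2, #3, #4, #5, #6, #7, #8, #9:
after step 1 (#1 read() → 8): value 8
after step 2 (#2 read() → 8): value 8
after step 3 (#3 write(63)): value 63
after step 4 (#4 write(40)): value 40
after step 5 (#5 write(39)): value 39
after step 6 (#6 read() → 39): value 39
after step 7 (#7 read() (pending, included)): value 39
after step 8 (#8 read() → 39): value 39
after step 9 (#9 read() → 39): value 39
include event 20 — #11 responding at 20 — and every candidate order breaks
completion choices over the 2 pending operations (#7, #10) were checked; none helps
sample order #1, #2, #3, #4, #5, #6, #8, #9, #11 (pending dropped) stalls at step 9 — #11 read() → 40 has no legal effect

20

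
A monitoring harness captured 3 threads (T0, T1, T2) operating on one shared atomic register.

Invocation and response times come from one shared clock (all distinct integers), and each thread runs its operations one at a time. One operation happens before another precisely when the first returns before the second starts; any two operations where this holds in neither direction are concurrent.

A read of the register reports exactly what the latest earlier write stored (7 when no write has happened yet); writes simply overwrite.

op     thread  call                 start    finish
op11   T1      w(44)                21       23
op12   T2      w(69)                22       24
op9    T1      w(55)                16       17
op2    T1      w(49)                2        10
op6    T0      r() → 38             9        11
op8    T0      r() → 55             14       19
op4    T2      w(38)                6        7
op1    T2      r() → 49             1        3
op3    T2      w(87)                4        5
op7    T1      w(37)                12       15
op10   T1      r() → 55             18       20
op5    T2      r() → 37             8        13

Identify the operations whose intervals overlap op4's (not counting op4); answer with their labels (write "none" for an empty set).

overlap test against op4 [6,7]: concurrent iff the interval meets 6..7
op1 [1,3]: before
op2 [2,10]: concurrent
op3 [4,5]: before
op5 [8,13]: after
op6 [9,11]: after
op7 [12,15]: after
op8 [14,19]: after
op9 [16,17]: after
op10 [18,20]: after
op11 [21,23]: after
op12 [22,24]: after

op2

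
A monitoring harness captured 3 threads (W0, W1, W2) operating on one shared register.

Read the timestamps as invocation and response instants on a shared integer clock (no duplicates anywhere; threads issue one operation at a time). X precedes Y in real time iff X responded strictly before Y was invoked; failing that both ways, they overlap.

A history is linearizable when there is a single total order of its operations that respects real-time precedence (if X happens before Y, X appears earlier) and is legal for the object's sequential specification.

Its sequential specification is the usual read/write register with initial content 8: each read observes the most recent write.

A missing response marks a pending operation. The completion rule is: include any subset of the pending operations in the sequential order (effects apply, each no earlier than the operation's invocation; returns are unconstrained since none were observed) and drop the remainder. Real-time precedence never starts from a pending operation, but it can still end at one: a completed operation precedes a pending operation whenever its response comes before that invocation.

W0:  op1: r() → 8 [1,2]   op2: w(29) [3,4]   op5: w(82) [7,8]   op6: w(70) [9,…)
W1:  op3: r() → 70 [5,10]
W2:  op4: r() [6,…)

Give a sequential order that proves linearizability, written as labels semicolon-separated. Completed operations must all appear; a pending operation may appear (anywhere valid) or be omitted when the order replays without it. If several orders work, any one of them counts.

after step 1 (op1 r() → 8): value 8
after step 2 (op2 w(29)): value 29
after step 3 (op4 r() (pending, included)): value 29
after step 4 (op5 w(82)): value 82
after step 5 (op6 w(70) (pending, included)): value 70
after step 6 (op3 r() → 70): value 70

op1; op2; op4; op5; op6; op3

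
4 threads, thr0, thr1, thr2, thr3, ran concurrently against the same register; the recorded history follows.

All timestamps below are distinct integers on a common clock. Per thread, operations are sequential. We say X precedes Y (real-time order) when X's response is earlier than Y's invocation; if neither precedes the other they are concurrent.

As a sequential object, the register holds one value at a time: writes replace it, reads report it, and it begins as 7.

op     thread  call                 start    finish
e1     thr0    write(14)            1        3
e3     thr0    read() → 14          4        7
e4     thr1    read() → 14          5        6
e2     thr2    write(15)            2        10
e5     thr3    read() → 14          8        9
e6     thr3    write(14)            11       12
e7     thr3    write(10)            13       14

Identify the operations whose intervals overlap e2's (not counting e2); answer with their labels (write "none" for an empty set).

concurrent with e2 ([2,10]): every op whose interval crosses 2..10
e1 [1,3]: concurrent
e3 [4,7]: concurrent
e4 [5,6]: concurrent
e5 [8,9]: concurrent
e6 [11,12]: after
e7 [13,14]: after

e1, e3, e4, e5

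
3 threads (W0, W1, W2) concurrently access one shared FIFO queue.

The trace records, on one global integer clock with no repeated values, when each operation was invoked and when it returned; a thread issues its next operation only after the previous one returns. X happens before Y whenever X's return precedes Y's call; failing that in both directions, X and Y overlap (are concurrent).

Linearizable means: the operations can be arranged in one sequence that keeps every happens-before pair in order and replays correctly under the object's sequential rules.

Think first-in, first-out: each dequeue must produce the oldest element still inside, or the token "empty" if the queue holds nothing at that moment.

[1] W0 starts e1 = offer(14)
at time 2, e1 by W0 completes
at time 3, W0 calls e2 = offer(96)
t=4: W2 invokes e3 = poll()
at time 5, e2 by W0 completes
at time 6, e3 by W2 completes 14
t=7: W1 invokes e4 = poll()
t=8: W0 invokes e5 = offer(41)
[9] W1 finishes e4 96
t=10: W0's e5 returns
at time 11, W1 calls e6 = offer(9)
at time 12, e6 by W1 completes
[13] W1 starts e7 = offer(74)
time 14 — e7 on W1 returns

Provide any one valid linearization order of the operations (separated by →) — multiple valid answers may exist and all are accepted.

after step 1 (e1 offer(14)): queue <14>
after step 2 (e2 offer(96)): queue <14,96>
after step 3 (e3 poll() → 14): queue <96>
after step 4 (e4 poll() → 96): queue <>
after step 5 (e5 offer(41)): queue <41>
after step 6 (e6 offer(9)): queue <41,9>
after step 7 (e7 offer(74)): queue <41,9,74>

e1 → e2 → e3 → e4 → e5 → e6 → e7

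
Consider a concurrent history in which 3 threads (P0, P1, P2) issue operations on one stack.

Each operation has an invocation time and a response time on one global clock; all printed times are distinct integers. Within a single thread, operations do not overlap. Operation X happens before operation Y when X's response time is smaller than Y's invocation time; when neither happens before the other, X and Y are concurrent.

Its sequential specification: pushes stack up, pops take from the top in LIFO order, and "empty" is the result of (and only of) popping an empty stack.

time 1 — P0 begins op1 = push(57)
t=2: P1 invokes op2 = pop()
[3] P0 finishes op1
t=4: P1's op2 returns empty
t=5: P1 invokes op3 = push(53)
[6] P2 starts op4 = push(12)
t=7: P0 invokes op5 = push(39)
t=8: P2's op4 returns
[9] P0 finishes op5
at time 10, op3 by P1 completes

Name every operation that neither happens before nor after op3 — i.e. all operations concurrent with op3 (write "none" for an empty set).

op4, op5

overlap test against op3 [5,10]: concurrent iff the interval meets 5..10
op1 [1,3]: before
op2 [2,4]: before
op4 [6,8]: concurrent
op5 [7,9]: concurrent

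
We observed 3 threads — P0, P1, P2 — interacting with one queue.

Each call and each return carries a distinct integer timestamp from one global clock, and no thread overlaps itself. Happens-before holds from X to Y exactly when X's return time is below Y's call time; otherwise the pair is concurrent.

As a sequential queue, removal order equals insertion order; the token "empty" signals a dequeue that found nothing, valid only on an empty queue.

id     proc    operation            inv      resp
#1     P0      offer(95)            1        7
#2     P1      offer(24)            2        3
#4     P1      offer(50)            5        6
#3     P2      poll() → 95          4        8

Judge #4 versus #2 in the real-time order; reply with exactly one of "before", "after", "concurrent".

#4 spans [5,6], #2 spans [2,3]
resp(#2)=3 < inv(#4)=5

after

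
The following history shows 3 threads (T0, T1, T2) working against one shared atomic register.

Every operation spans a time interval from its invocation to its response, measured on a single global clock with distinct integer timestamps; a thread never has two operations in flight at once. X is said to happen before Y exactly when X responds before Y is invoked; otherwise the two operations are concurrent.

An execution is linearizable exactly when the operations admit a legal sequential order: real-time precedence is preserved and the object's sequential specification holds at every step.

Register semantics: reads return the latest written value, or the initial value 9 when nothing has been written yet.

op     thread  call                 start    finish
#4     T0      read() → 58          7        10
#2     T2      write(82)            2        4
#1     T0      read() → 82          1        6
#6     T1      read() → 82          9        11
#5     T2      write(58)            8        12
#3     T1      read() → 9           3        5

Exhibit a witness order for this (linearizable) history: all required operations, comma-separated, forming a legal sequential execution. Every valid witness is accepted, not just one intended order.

#3, #2, #1, #6, #5, #4

step 1: #3 read() → 9 — value 9
step 2: #2 write(82) — value 82
step 3: #1 read() → 82 — value 82
step 4: #6 read() → 82 — value 82
step 5: #5 write(58) — value 58
step 6: #4 read() → 58 — value 58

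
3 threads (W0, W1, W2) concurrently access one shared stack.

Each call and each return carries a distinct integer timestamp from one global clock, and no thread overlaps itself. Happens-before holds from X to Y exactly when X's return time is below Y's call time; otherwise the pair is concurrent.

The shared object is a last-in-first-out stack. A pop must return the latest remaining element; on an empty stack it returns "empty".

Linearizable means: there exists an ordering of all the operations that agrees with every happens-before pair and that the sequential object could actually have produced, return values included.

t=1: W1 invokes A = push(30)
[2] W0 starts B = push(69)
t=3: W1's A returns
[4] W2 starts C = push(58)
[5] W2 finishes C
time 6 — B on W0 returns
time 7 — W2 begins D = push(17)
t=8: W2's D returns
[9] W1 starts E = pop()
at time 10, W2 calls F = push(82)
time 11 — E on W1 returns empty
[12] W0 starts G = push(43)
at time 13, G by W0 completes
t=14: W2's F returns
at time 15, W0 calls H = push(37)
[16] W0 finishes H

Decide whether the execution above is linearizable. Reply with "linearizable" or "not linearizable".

not linearizable

through event 10 a valid linearization exists; event 11 (E responding at time 11) ends that
3 orders of the 5 completed stack ops respect real time; none is legal
every completion of the 1 pending operation (F) was checked; none linearizes
take A, B, C, D, E (pending dropped): step 5 already fails, because E pop() → empty cannot occur there
take A, C, B, D, E (pending dropped): step 5 already fails, because E pop() → empty cannot occur there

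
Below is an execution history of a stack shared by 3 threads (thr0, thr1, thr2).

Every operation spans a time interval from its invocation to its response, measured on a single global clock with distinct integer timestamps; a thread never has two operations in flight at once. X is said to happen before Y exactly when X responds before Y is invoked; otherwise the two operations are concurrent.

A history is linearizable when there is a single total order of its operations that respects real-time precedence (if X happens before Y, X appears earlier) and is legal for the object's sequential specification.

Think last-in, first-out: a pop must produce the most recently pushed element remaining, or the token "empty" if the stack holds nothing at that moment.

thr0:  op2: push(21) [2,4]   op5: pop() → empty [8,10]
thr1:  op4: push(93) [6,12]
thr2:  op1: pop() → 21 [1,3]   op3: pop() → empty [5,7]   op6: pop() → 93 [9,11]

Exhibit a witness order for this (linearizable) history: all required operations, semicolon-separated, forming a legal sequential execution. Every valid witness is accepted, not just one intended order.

op2; op1; op3; op4; op6; op5

1. op2 push(21), leaving stack <21>
2. op1 pop() → 21, leaving stack <>
3. op3 pop() → empty, leaving stack <>
4. op4 push(93), leaving stack <93>
5. op6 pop() → 93, leaving stack <>
6. op5 pop() → empty, leaving stack <>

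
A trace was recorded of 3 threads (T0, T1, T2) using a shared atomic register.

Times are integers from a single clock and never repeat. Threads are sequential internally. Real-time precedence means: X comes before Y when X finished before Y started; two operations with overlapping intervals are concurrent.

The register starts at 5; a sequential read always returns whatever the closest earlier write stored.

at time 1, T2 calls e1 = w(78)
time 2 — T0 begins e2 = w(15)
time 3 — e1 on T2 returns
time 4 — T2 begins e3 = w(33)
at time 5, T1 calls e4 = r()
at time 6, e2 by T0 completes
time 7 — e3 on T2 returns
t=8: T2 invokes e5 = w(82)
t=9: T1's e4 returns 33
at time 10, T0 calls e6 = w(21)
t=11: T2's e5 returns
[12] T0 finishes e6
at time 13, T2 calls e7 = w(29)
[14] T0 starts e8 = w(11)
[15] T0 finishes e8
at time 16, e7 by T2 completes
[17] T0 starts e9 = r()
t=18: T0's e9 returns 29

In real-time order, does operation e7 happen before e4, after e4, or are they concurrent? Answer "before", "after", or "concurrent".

after

e7 spans [13,16], e4 spans [5,9]
resp(e4)=9 < inv(e7)=13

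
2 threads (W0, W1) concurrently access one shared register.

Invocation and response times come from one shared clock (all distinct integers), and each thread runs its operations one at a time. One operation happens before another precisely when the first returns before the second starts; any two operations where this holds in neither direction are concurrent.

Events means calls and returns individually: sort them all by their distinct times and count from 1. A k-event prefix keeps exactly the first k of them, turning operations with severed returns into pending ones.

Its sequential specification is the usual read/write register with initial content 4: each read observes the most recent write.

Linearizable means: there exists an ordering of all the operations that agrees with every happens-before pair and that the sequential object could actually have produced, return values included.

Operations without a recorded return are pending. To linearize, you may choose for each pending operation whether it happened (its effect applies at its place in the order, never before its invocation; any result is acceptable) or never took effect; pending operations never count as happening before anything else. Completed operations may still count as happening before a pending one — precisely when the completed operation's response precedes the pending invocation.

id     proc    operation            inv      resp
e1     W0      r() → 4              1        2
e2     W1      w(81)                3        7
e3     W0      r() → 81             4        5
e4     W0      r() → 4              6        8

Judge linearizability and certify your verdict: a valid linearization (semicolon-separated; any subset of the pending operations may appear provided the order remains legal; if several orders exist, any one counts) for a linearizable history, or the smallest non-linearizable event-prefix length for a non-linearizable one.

not linearizable — minimal violating prefix: 8 events

prefix check: 1..7 passes, 1..8 fails once e4's time-8 response joins
all 3 real-time-respecting orders fail — 4 completed register operations, no legal replay
for example e1, e2, e3, e4 fails at step 4: e4 r() → 4 is not legal there
for example e1, e3, e2, e4 fails at step 2: e3 r() → 81 is not legal there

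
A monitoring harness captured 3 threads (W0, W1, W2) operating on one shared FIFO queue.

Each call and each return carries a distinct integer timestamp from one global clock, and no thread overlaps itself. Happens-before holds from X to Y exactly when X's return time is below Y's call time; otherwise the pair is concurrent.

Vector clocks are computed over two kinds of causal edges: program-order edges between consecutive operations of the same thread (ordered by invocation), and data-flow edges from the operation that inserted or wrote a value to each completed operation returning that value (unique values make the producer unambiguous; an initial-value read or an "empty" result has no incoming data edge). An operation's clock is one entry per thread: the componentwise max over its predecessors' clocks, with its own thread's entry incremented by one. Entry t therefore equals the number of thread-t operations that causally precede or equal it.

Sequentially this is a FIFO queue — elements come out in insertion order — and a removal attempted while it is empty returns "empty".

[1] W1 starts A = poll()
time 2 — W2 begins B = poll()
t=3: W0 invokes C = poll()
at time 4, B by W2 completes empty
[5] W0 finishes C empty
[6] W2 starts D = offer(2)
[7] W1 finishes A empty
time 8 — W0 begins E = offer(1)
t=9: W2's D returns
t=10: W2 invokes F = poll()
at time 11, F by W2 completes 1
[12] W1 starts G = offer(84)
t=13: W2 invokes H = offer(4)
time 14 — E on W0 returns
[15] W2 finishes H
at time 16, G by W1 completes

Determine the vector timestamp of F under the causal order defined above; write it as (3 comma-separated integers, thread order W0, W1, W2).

(2, 0, 3)

B, invoked 2, has no incoming edges; only W2's bump applies → (0, 0, 1)
A, invoked 1, has no incoming edges; only W1's bump applies → (0, 1, 0)
C, invoked 3, has no incoming edges; only W0's bump applies → (1, 0, 0)
D, invoked 6, takes VC(B)=(0, 0, 1) under max, adds 1 for W2 → (0, 0, 2)
G, invoked 12, takes VC(A)=(0, 1, 0) under max, adds 1 for W1 → (0, 2, 0)
E, invoked 8, takes VC(C)=(1, 0, 0) under max, adds 1 for W0 → (2, 0, 0)
F, invoked 10, takes VC(D)=(0, 0, 2), VC(E)=(2, 0, 0) under max, adds 1 for W2 → (2, 0, 3)
H, invoked 13, takes VC(F)=(2, 0, 3) under max, adds 1 for W2 → (2, 0, 4)
target: VC(F) = (2, 0, 3)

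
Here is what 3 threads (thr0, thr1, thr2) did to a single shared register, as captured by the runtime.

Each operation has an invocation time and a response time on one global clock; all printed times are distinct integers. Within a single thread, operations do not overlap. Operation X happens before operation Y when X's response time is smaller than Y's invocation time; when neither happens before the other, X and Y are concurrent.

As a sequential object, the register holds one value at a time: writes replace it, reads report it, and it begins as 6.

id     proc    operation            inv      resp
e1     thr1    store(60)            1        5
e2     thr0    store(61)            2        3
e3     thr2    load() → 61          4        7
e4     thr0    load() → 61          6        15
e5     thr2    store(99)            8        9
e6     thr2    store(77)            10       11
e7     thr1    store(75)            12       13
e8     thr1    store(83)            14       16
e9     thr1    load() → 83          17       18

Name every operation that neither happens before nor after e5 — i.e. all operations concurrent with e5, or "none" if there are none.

e4

e5 runs from 8 to 9; window-overlapping ops are concurrent
e1 [1,5]: before
e2 [2,3]: before
e3 [4,7]: before
e4 [6,15]: concurrent
e6 [10,11]: after
e7 [12,13]: after
e8 [14,16]: after
e9 [17,18]: after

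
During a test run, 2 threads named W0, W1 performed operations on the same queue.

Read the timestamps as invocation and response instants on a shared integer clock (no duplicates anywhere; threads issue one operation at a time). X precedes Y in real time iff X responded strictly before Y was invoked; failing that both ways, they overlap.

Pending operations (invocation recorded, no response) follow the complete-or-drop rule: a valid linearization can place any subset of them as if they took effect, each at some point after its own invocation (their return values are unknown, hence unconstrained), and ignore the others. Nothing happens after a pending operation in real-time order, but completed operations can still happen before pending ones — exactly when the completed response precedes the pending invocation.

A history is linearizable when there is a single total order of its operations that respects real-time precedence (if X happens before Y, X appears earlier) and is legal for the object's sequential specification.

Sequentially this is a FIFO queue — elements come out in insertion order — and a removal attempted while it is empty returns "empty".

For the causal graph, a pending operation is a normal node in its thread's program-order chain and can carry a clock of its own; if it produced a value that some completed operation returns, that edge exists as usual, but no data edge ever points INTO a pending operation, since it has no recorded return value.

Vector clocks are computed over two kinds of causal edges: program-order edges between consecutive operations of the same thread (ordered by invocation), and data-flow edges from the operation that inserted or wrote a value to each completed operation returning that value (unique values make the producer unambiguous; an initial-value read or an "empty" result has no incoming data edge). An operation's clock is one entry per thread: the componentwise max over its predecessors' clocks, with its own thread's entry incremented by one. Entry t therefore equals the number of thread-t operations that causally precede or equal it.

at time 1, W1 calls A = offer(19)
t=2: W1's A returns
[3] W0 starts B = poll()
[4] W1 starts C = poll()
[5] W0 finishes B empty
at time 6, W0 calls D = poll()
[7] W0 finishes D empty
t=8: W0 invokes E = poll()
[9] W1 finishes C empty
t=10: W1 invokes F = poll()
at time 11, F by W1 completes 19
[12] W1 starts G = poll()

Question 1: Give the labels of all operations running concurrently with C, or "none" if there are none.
B, D, E

C runs from 4 to 9; window-overlapping ops are concurrent
A [1,2]: before
B [3,5]: concurrent
D [6,7]: concurrent
E [8,…): concurrent
F [10,11]: after
G [12,…): after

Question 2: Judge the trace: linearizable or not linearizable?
not linearizable

the violation lands at event 9, C's response at time 9: events 1..8 linearize, events 1..9 do not
every one of the 3 real-time-consistent orders over 4 completed queue ops fails the sequential spec
including or dropping the 1 pending operation (E) in any combination fails
e.g. A, B, C, D (pending dropped): illegal at step 2, since B poll() → empty cannot apply there
e.g. A, B, D, C (pending dropped): illegal at step 2, since B poll() → empty cannot apply there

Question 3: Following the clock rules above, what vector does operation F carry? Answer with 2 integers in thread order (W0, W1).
(0, 3)

VC(A, invoked at 1): no causal predecessors; +1 on W1 → (0, 1)
VC(B, invoked at 3): no causal predecessors; +1 on W0 → (1, 0)
invoked at 4, C merges VC(A)=(0, 1) and bumps W1's slot → (0, 2)
invoked at 6, D merges VC(B)=(1, 0) and bumps W0's slot → (2, 0)
invoked at 10, F merges VC(A)=(0, 1), VC(C)=(0, 2) and bumps W1's slot → (0, 3)
invoked at 8, E merges VC(D)=(2, 0) and bumps W0's slot → (3, 0)
invoked at 12, G merges VC(F)=(0, 3) and bumps W1's slot → (0, 4)
target: VC(F) = (0, 3)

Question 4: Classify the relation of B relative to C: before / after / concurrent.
concurrent

B spans [3,5], C spans [4,9]
the intervals overlap in both directions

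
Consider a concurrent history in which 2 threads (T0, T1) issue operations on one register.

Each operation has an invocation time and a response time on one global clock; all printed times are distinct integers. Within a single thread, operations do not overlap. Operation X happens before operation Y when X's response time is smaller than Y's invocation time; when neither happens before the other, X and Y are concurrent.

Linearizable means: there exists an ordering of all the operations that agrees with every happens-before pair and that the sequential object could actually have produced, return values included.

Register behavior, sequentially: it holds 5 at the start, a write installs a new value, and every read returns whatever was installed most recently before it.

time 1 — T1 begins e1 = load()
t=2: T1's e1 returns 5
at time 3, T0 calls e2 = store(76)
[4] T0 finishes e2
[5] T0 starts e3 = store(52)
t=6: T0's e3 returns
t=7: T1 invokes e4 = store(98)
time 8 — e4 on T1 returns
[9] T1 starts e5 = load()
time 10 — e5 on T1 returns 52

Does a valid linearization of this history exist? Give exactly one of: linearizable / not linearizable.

already the first 10 events (up to e5's response at time 10) admit no linearization; the first 9 still do
one real-time candidate order over the 5 completed operations — the register replay rejects it
sample order e1, e2, e3, e4, e5 stalls at step 5 — e5 load() → 52 has no legal effect

not linearizable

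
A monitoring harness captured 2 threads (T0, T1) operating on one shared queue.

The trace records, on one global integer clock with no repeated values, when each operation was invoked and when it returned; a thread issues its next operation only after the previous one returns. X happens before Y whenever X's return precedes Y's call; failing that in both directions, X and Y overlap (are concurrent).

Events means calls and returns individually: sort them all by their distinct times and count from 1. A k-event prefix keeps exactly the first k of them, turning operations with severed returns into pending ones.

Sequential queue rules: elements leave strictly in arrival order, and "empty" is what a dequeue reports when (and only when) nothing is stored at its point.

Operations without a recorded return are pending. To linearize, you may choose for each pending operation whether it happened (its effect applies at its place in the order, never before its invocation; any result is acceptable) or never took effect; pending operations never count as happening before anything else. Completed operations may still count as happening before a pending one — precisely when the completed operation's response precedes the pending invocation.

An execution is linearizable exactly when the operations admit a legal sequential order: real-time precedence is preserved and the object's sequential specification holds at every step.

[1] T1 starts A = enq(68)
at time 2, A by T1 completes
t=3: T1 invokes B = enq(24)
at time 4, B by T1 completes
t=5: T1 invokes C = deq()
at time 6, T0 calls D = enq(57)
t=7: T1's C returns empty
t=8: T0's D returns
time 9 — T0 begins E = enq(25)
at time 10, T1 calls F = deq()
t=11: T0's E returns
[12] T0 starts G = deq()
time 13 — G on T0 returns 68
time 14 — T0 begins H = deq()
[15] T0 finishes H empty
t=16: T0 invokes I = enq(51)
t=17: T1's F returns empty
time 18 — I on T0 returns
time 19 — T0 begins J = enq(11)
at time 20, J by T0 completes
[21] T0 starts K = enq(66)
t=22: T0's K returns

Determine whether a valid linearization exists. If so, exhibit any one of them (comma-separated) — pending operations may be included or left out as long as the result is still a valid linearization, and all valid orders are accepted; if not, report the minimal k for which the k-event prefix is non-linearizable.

not linearizable — minimal violating prefix: 7 events

already the first 7 events (up to C's response at time 7) admit no linearization; the first 6 still do
the sole real-time-consistent order of 3 completed operations fails the queue replay
include/drop combinations of the 1 pending operation (D) were all tried; none helps
e.g. A, B, C (pending dropped): illegal at step 3, since C deq() → empty cannot apply there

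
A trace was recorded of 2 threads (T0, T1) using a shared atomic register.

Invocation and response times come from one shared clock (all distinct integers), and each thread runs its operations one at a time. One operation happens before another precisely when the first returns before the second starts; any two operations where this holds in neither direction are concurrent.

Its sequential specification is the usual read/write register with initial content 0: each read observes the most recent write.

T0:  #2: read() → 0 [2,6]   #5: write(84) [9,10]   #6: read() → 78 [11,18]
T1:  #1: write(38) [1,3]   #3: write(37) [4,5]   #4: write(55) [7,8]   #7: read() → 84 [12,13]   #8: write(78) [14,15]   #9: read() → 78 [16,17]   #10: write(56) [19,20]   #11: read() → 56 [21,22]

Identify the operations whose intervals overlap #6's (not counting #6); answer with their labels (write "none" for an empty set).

#7, #8, #9

concurrent with #6 ([11,18]): every op whose interval crosses 11..18
#1 [1,3]: before
#2 [2,6]: before
#3 [4,5]: before
#4 [7,8]: before
#5 [9,10]: before
#7 [12,13]: concurrent
#8 [14,15]: concurrent
#9 [16,17]: concurrent
#10 [19,20]: after
#11 [21,22]: after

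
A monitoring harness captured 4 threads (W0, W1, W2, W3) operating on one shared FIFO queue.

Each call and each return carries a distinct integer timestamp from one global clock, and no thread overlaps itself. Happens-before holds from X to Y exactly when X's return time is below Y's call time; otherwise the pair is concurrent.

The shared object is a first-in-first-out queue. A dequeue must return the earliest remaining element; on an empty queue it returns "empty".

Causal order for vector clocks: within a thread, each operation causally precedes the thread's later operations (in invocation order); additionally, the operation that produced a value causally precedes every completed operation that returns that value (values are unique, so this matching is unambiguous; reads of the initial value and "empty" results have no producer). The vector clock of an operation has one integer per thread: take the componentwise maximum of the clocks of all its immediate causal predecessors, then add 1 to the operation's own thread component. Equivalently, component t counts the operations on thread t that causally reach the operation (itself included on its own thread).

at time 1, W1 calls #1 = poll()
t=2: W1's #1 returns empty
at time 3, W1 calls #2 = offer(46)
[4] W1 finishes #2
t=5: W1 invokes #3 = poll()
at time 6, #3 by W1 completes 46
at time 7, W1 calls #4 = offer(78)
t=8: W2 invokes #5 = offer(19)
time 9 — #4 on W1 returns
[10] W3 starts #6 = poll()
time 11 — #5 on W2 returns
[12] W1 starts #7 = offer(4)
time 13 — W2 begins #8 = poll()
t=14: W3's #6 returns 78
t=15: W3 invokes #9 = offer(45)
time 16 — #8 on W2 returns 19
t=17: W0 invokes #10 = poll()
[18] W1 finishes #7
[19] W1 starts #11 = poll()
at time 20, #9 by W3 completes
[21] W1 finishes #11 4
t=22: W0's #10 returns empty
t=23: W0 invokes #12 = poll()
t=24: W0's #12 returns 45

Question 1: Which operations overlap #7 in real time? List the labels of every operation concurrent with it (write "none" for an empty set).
#10, #6, #8, #9

#7 spans [12,18]: anything still running between times 12 and 18 counts as concurrent
#1 [1,2]: before
#2 [3,4]: before
#3 [5,6]: before
#4 [7,9]: before
#5 [8,11]: before
#6 [10,14]: concurrent
#8 [13,16]: concurrent
#9 [15,20]: concurrent
#10 [17,22]: concurrent
#11 [19,21]: after
#12 [23,24]: after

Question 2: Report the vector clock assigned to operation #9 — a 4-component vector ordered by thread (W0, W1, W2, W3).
(0, 4, 0, 2)

no predecessors for #5 (invoked 8): W2 increments from zero → (0, 0, 1, 0)
no predecessors for #1 (invoked 1): W1 increments from zero → (0, 1, 0, 0)
no predecessors for #10 (invoked 17): W0 increments from zero → (1, 0, 0, 0)
#8 (invocation 13): componentwise max over VC(#5)=(0, 0, 1, 0), +1 at W2, giving (0, 0, 2, 0)
#2 (invocation 3): componentwise max over VC(#1)=(0, 1, 0, 0), +1 at W1, giving (0, 2, 0, 0)
#3 (invocation 5): componentwise max over VC(#2)=(0, 2, 0, 0), +1 at W1, giving (0, 3, 0, 0)
#4 (invocation 7): componentwise max over VC(#3)=(0, 3, 0, 0), +1 at W1, giving (0, 4, 0, 0)
#6 (invocation 10): componentwise max over VC(#4)=(0, 4, 0, 0), +1 at W3, giving (0, 4, 0, 1)
#7 (invocation 12): componentwise max over VC(#4)=(0, 4, 0, 0), +1 at W1, giving (0, 5, 0, 0)
#9 (invocation 15): componentwise max over VC(#6)=(0, 4, 0, 1), +1 at W3, giving (0, 4, 0, 2)
#11 (invocation 19): componentwise max over VC(#7)=(0, 5, 0, 0), +1 at W1, giving (0, 6, 0, 0)
#12 (invocation 23): componentwise max over VC(#9)=(0, 4, 0, 2), VC(#10)=(1, 0, 0, 0), +1 at W0, giving (2, 4, 0, 2)
target: VC(#9) = (0, 4, 0, 2)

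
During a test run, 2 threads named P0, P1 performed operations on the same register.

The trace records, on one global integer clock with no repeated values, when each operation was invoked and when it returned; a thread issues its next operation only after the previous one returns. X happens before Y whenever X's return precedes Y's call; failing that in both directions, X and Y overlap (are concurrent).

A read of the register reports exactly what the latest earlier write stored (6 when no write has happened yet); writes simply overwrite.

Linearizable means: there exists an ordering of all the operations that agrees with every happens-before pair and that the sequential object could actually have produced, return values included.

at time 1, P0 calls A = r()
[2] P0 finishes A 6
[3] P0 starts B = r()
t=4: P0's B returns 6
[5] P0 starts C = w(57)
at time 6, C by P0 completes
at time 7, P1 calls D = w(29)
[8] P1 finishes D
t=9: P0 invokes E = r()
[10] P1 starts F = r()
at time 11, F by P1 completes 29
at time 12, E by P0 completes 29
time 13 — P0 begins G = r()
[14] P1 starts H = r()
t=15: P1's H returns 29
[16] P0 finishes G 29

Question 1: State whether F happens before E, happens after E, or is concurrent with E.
Answer: concurrent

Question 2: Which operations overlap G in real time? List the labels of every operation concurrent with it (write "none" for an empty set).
Answer: H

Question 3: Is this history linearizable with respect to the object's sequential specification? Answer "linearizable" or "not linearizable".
linearizable

a witness: A, B, C, D, E, F, G, H
step 1: A r() → 6 — value 6
step 2: B r() → 6 — value 6
step 3: C w(57) — value 57
step 4: D w(29) — value 29
step 5: E r() → 29 — value 29
step 6: F r() → 29 — value 29
step 7: G r() → 29 — value 29
step 8: H r() → 29 — value 29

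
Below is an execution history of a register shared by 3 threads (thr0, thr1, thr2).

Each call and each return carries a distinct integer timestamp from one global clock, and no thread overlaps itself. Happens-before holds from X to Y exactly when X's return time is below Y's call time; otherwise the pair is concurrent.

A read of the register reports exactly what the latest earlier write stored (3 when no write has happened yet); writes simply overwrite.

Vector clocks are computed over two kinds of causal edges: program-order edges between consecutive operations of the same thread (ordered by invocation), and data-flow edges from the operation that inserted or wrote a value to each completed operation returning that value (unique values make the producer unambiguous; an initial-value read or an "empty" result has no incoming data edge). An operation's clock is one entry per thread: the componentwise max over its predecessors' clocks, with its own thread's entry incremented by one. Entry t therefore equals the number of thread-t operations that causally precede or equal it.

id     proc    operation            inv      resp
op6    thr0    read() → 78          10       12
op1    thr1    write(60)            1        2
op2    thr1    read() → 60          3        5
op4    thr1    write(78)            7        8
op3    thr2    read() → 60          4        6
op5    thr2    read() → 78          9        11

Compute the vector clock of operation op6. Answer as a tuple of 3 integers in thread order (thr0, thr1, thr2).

VC(op1, invoked at 1): no causal predecessors; +1 on thr1 → (0, 1, 0)
merge at op3 (invoked 4): VC(op1)=(0, 1, 0), own-thread bump on thr2 → (0, 1, 1)
merge at op2 (invoked 3): VC(op1)=(0, 1, 0), own-thread bump on thr1 → (0, 2, 0)
merge at op4 (invoked 7): VC(op2)=(0, 2, 0), own-thread bump on thr1 → (0, 3, 0)
merge at op6 (invoked 10): VC(op4)=(0, 3, 0), own-thread bump on thr0 → (1, 3, 0)
merge at op5 (invoked 9): VC(op3)=(0, 1, 1), VC(op4)=(0, 3, 0), own-thread bump on thr2 → (0, 3, 2)
target: VC(op6) = (1, 3, 0)

(1, 3, 0)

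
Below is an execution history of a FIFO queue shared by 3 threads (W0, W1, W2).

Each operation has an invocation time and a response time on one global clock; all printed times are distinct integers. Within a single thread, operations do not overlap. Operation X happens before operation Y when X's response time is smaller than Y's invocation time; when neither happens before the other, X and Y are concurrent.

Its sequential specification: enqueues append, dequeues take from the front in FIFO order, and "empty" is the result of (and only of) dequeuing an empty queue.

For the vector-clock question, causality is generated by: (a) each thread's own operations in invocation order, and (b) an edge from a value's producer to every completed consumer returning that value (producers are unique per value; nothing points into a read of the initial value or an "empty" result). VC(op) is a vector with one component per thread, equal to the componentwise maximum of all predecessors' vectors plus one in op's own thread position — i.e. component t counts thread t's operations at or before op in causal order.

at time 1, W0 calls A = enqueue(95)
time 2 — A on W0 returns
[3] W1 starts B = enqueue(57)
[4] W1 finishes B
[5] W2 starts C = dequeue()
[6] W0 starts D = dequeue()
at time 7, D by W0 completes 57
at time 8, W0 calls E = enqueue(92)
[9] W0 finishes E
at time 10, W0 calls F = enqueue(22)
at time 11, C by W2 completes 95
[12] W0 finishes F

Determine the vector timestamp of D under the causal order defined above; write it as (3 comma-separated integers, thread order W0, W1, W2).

root op B, invoked 3: fresh clock plus W1's own tick → (0, 1, 0)
root op A, invoked 1: fresh clock plus W0's own tick → (1, 0, 0)
merge at C (invoked 5): VC(A)=(1, 0, 0), own-thread bump on W2 → (1, 0, 1)
merge at D (invoked 6): VC(A)=(1, 0, 0), VC(B)=(0, 1, 0), own-thread bump on W0 → (2, 1, 0)
merge at E (invoked 8): VC(D)=(2, 1, 0), own-thread bump on W0 → (3, 1, 0)
merge at F (invoked 10): VC(E)=(3, 1, 0), own-thread bump on W0 → (4, 1, 0)
target: VC(D) = (2, 1, 0)

(2, 1, 0)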